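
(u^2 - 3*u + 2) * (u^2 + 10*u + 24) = u^4 + 7*u^3 - 4*u^2 - 52*u + 48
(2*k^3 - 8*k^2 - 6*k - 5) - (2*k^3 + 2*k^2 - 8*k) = -10*k^2 + 2*k - 5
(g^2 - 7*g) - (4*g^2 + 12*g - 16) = -3*g^2 - 19*g + 16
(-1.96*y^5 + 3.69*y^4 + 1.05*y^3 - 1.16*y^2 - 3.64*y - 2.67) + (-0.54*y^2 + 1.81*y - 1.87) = -1.96*y^5 + 3.69*y^4 + 1.05*y^3 - 1.7*y^2 - 1.83*y - 4.54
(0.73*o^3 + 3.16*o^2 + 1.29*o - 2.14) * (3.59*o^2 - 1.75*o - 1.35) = 2.6207*o^5 + 10.0669*o^4 - 1.8844*o^3 - 14.2061*o^2 + 2.0035*o + 2.889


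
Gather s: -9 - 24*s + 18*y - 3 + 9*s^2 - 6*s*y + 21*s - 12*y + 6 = 9*s^2 + s*(-6*y - 3) + 6*y - 6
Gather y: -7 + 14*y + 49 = 14*y + 42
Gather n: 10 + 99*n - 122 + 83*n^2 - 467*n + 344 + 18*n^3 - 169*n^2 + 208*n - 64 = 18*n^3 - 86*n^2 - 160*n + 168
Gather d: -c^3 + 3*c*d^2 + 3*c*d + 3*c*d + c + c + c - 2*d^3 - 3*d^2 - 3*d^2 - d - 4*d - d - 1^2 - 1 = -c^3 + 3*c - 2*d^3 + d^2*(3*c - 6) + d*(6*c - 6) - 2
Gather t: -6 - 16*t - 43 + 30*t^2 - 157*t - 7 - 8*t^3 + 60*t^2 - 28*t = -8*t^3 + 90*t^2 - 201*t - 56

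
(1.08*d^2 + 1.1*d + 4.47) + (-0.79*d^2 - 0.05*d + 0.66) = 0.29*d^2 + 1.05*d + 5.13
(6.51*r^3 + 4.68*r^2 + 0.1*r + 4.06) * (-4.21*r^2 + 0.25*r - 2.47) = -27.4071*r^5 - 18.0753*r^4 - 15.3307*r^3 - 28.6272*r^2 + 0.768*r - 10.0282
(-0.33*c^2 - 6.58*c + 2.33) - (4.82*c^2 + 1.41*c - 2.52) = -5.15*c^2 - 7.99*c + 4.85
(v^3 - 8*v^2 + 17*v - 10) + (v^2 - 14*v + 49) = v^3 - 7*v^2 + 3*v + 39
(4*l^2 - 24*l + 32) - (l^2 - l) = 3*l^2 - 23*l + 32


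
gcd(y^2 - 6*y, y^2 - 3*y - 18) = y - 6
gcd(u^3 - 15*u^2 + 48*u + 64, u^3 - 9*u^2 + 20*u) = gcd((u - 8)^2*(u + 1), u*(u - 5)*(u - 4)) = 1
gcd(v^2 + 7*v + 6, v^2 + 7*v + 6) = v^2 + 7*v + 6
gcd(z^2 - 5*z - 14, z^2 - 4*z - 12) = z + 2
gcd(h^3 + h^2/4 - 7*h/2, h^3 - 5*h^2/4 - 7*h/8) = h^2 - 7*h/4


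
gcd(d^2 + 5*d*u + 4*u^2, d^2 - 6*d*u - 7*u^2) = d + u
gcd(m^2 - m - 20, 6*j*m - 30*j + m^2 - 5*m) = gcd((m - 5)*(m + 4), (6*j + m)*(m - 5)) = m - 5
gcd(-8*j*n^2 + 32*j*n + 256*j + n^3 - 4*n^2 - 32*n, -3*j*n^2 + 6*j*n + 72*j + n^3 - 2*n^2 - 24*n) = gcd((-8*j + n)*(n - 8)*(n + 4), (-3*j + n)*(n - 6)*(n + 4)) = n + 4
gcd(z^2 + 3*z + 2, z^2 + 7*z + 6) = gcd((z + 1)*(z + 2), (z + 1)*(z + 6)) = z + 1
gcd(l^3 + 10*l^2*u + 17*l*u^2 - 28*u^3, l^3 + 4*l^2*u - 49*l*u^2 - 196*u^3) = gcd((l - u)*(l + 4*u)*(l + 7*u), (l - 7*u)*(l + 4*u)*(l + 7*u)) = l^2 + 11*l*u + 28*u^2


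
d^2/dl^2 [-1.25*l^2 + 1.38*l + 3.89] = -2.50000000000000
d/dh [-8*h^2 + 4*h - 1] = 4 - 16*h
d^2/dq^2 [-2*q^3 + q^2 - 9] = 2 - 12*q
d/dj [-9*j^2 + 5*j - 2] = 5 - 18*j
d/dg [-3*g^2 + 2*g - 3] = 2 - 6*g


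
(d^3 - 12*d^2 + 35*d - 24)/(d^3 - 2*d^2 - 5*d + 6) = (d - 8)/(d + 2)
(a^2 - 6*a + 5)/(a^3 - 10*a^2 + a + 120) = (a - 1)/(a^2 - 5*a - 24)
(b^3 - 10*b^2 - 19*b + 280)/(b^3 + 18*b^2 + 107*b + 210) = (b^2 - 15*b + 56)/(b^2 + 13*b + 42)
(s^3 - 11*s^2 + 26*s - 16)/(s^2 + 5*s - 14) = (s^2 - 9*s + 8)/(s + 7)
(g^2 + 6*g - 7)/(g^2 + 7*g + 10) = (g^2 + 6*g - 7)/(g^2 + 7*g + 10)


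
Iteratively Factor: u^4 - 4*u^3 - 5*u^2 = (u + 1)*(u^3 - 5*u^2) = u*(u + 1)*(u^2 - 5*u) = u^2*(u + 1)*(u - 5)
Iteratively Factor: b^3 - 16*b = (b - 4)*(b^2 + 4*b) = b*(b - 4)*(b + 4)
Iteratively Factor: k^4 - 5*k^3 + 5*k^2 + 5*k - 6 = (k - 3)*(k^3 - 2*k^2 - k + 2) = (k - 3)*(k - 1)*(k^2 - k - 2) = (k - 3)*(k - 1)*(k + 1)*(k - 2)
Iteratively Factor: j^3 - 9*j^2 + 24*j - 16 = (j - 1)*(j^2 - 8*j + 16) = (j - 4)*(j - 1)*(j - 4)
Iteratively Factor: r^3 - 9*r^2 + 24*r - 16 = (r - 4)*(r^2 - 5*r + 4) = (r - 4)^2*(r - 1)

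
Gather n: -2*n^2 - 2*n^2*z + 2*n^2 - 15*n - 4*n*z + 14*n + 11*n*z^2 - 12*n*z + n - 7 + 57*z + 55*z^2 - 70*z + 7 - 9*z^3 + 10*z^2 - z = -2*n^2*z + n*(11*z^2 - 16*z) - 9*z^3 + 65*z^2 - 14*z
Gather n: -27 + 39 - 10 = 2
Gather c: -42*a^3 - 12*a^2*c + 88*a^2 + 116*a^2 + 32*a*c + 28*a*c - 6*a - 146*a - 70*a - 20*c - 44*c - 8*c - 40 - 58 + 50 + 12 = -42*a^3 + 204*a^2 - 222*a + c*(-12*a^2 + 60*a - 72) - 36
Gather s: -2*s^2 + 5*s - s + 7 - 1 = -2*s^2 + 4*s + 6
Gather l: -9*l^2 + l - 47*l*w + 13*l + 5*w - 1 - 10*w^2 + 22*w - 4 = -9*l^2 + l*(14 - 47*w) - 10*w^2 + 27*w - 5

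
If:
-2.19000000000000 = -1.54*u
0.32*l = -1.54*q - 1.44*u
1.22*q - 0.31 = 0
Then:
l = -7.62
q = 0.25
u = 1.42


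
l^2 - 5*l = l*(l - 5)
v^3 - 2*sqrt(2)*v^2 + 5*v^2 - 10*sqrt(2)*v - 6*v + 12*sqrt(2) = (v - 1)*(v + 6)*(v - 2*sqrt(2))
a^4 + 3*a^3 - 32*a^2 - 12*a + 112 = (a - 4)*(a - 2)*(a + 2)*(a + 7)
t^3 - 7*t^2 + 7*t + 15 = (t - 5)*(t - 3)*(t + 1)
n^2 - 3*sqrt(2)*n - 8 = (n - 4*sqrt(2))*(n + sqrt(2))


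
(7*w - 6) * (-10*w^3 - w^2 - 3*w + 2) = -70*w^4 + 53*w^3 - 15*w^2 + 32*w - 12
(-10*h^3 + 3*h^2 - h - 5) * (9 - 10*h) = 100*h^4 - 120*h^3 + 37*h^2 + 41*h - 45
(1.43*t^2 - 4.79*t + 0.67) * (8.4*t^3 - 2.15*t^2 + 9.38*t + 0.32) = 12.012*t^5 - 43.3105*t^4 + 29.3399*t^3 - 45.9131*t^2 + 4.7518*t + 0.2144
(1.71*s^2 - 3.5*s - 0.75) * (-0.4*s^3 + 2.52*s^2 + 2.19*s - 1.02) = -0.684*s^5 + 5.7092*s^4 - 4.7751*s^3 - 11.2992*s^2 + 1.9275*s + 0.765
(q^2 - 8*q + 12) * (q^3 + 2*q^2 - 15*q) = q^5 - 6*q^4 - 19*q^3 + 144*q^2 - 180*q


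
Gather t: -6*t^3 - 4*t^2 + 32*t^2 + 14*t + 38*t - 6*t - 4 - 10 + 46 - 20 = -6*t^3 + 28*t^2 + 46*t + 12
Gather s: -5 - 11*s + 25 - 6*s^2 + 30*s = -6*s^2 + 19*s + 20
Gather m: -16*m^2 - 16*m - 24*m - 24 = -16*m^2 - 40*m - 24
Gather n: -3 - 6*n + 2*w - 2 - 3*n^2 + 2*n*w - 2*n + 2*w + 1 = -3*n^2 + n*(2*w - 8) + 4*w - 4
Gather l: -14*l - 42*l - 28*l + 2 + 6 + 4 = 12 - 84*l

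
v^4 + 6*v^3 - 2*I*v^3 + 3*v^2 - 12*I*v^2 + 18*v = v*(v + 6)*(v - 3*I)*(v + I)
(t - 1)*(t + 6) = t^2 + 5*t - 6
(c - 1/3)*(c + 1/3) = c^2 - 1/9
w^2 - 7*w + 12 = (w - 4)*(w - 3)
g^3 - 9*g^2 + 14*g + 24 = (g - 6)*(g - 4)*(g + 1)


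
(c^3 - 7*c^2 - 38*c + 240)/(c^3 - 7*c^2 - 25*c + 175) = (c^2 - 2*c - 48)/(c^2 - 2*c - 35)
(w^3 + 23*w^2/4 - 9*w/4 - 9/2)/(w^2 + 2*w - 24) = (4*w^2 - w - 3)/(4*(w - 4))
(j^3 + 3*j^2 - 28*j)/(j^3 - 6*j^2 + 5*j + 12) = j*(j + 7)/(j^2 - 2*j - 3)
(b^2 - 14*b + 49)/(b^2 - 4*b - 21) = (b - 7)/(b + 3)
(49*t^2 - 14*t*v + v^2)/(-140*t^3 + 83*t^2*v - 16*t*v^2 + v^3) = (-7*t + v)/(20*t^2 - 9*t*v + v^2)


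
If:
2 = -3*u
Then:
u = -2/3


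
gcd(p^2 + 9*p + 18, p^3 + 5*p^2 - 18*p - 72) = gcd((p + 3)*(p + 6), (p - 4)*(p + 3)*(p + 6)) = p^2 + 9*p + 18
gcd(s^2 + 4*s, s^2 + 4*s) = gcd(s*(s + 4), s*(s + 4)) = s^2 + 4*s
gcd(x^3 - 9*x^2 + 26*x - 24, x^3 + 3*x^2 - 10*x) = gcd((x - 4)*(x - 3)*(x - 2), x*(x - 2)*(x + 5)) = x - 2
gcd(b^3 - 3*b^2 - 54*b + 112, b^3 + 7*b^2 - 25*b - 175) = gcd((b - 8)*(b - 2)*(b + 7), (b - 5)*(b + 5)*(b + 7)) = b + 7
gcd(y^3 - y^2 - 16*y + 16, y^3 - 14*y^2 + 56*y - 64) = y - 4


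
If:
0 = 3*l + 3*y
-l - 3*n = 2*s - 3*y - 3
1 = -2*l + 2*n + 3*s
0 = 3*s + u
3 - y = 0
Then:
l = -3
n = 11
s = -9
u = 27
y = 3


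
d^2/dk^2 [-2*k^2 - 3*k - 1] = -4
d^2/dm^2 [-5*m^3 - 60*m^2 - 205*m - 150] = -30*m - 120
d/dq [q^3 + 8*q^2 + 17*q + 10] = 3*q^2 + 16*q + 17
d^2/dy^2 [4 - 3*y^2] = -6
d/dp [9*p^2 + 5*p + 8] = 18*p + 5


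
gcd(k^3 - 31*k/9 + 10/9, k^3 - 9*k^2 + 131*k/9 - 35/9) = k^2 - 2*k + 5/9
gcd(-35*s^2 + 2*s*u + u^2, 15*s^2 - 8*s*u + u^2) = 5*s - u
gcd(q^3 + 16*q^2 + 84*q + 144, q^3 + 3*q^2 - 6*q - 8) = q + 4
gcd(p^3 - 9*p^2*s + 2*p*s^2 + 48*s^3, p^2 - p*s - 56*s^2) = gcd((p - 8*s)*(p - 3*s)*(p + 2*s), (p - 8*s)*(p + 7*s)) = p - 8*s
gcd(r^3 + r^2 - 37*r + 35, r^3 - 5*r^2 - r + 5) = r^2 - 6*r + 5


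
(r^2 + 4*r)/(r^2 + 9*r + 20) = r/(r + 5)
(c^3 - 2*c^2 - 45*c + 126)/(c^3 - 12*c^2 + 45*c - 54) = (c + 7)/(c - 3)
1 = 1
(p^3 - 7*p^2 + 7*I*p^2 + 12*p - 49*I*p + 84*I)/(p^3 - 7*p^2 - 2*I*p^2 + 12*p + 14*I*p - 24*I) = (p + 7*I)/(p - 2*I)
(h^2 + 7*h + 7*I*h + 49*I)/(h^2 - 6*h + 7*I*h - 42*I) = (h + 7)/(h - 6)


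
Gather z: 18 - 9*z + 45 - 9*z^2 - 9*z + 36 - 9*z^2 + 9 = -18*z^2 - 18*z + 108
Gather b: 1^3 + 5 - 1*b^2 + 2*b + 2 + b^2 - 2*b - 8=0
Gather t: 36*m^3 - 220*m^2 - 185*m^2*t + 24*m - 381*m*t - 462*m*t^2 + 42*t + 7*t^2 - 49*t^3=36*m^3 - 220*m^2 + 24*m - 49*t^3 + t^2*(7 - 462*m) + t*(-185*m^2 - 381*m + 42)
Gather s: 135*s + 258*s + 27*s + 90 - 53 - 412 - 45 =420*s - 420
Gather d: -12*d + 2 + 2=4 - 12*d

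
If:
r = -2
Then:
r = -2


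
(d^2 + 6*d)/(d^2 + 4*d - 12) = d/(d - 2)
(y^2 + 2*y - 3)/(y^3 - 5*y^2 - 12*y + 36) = (y - 1)/(y^2 - 8*y + 12)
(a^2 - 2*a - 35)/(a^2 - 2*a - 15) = (-a^2 + 2*a + 35)/(-a^2 + 2*a + 15)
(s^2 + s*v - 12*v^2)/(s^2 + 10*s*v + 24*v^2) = (s - 3*v)/(s + 6*v)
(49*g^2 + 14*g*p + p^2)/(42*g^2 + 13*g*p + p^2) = (7*g + p)/(6*g + p)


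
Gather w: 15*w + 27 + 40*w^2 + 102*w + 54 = 40*w^2 + 117*w + 81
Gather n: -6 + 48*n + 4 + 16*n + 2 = 64*n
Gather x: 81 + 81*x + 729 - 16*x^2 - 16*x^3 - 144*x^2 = -16*x^3 - 160*x^2 + 81*x + 810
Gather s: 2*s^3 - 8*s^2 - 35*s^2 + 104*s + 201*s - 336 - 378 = 2*s^3 - 43*s^2 + 305*s - 714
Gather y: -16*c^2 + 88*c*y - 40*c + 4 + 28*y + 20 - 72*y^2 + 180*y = -16*c^2 - 40*c - 72*y^2 + y*(88*c + 208) + 24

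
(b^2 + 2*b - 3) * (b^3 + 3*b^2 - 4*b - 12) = b^5 + 5*b^4 - b^3 - 29*b^2 - 12*b + 36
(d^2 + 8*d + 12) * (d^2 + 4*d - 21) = d^4 + 12*d^3 + 23*d^2 - 120*d - 252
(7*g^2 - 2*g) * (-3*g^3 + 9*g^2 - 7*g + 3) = -21*g^5 + 69*g^4 - 67*g^3 + 35*g^2 - 6*g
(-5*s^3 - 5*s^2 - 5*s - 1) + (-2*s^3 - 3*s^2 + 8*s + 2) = -7*s^3 - 8*s^2 + 3*s + 1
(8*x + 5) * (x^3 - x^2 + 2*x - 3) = 8*x^4 - 3*x^3 + 11*x^2 - 14*x - 15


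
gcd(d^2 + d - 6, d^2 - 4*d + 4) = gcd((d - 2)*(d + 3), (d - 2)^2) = d - 2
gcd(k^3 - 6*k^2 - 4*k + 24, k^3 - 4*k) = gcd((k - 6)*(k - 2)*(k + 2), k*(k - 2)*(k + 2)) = k^2 - 4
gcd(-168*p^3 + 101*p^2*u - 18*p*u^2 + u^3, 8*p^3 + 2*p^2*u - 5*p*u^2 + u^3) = 1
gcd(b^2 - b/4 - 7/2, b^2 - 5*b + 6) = b - 2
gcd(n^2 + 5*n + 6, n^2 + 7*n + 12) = n + 3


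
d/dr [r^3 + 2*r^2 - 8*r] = 3*r^2 + 4*r - 8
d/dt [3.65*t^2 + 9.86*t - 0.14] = 7.3*t + 9.86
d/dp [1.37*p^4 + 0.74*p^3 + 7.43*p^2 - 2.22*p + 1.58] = 5.48*p^3 + 2.22*p^2 + 14.86*p - 2.22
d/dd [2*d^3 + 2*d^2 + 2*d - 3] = 6*d^2 + 4*d + 2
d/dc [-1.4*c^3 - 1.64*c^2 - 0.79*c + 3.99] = -4.2*c^2 - 3.28*c - 0.79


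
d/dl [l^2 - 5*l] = 2*l - 5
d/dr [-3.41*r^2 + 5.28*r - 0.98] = 5.28 - 6.82*r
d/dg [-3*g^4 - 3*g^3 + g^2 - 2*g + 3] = -12*g^3 - 9*g^2 + 2*g - 2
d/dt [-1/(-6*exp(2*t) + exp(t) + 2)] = (1 - 12*exp(t))*exp(t)/(-6*exp(2*t) + exp(t) + 2)^2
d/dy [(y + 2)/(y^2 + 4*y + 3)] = (y^2 + 4*y - 2*(y + 2)^2 + 3)/(y^2 + 4*y + 3)^2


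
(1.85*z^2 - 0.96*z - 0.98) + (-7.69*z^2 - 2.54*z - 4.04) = -5.84*z^2 - 3.5*z - 5.02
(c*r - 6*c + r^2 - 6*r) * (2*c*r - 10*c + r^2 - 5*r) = 2*c^2*r^2 - 22*c^2*r + 60*c^2 + 3*c*r^3 - 33*c*r^2 + 90*c*r + r^4 - 11*r^3 + 30*r^2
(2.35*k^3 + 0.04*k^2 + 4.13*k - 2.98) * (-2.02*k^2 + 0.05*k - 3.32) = -4.747*k^5 + 0.0367*k^4 - 16.1426*k^3 + 6.0933*k^2 - 13.8606*k + 9.8936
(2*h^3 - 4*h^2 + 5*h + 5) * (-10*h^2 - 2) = -20*h^5 + 40*h^4 - 54*h^3 - 42*h^2 - 10*h - 10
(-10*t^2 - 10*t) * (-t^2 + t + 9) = 10*t^4 - 100*t^2 - 90*t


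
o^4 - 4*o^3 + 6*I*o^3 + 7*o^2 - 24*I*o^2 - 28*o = o*(o - 4)*(o - I)*(o + 7*I)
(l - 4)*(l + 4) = l^2 - 16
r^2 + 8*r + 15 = (r + 3)*(r + 5)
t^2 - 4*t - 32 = (t - 8)*(t + 4)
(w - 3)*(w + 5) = w^2 + 2*w - 15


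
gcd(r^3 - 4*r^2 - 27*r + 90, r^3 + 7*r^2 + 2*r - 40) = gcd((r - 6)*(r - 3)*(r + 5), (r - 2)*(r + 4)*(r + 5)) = r + 5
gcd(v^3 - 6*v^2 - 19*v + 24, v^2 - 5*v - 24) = v^2 - 5*v - 24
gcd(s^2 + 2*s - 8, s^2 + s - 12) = s + 4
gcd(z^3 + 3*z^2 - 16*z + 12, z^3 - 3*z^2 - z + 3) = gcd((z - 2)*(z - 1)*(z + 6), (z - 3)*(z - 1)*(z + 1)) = z - 1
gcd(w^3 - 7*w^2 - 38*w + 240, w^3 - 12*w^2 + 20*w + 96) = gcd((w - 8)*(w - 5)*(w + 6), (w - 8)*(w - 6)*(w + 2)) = w - 8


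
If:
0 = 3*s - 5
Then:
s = 5/3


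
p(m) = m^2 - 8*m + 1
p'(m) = 2*m - 8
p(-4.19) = 52.08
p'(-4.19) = -16.38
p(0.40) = -2.04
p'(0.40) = -7.20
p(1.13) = -6.76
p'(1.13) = -5.74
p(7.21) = -4.70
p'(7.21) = 6.42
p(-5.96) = 84.20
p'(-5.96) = -19.92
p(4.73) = -14.47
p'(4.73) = 1.46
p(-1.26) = 12.67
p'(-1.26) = -10.52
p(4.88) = -14.23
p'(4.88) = 1.76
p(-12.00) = 241.00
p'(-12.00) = -32.00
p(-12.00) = 241.00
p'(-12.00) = -32.00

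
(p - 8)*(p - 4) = p^2 - 12*p + 32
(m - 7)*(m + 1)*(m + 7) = m^3 + m^2 - 49*m - 49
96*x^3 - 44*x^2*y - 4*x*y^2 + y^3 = (-8*x + y)*(-2*x + y)*(6*x + y)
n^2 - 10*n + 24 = (n - 6)*(n - 4)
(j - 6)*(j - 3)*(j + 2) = j^3 - 7*j^2 + 36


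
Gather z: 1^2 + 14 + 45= 60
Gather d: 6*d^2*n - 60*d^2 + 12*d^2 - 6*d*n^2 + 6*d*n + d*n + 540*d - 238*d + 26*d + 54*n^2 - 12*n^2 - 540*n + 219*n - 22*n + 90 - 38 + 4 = d^2*(6*n - 48) + d*(-6*n^2 + 7*n + 328) + 42*n^2 - 343*n + 56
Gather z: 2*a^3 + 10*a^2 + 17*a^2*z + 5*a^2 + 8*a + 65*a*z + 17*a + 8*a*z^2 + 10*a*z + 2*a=2*a^3 + 15*a^2 + 8*a*z^2 + 27*a + z*(17*a^2 + 75*a)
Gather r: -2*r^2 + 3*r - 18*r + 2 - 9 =-2*r^2 - 15*r - 7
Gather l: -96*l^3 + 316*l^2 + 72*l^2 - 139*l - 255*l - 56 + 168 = -96*l^3 + 388*l^2 - 394*l + 112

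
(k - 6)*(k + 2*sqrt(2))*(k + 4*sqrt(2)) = k^3 - 6*k^2 + 6*sqrt(2)*k^2 - 36*sqrt(2)*k + 16*k - 96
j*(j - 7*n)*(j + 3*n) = j^3 - 4*j^2*n - 21*j*n^2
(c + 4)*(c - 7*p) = c^2 - 7*c*p + 4*c - 28*p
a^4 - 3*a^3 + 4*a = a*(a - 2)^2*(a + 1)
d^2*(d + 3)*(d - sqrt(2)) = d^4 - sqrt(2)*d^3 + 3*d^3 - 3*sqrt(2)*d^2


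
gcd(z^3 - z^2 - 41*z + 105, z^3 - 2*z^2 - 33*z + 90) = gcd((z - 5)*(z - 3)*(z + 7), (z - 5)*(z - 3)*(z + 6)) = z^2 - 8*z + 15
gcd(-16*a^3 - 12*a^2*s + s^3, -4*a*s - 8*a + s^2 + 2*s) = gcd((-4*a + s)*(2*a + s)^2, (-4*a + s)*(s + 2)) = -4*a + s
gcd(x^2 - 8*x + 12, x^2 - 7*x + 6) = x - 6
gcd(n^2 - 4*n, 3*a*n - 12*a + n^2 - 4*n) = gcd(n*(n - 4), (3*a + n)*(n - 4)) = n - 4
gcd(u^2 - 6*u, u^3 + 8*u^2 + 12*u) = u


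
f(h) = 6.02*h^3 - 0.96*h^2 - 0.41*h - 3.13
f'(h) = 18.06*h^2 - 1.92*h - 0.41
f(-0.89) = -7.77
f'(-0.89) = 15.60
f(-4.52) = -576.81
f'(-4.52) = 377.24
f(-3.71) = -322.23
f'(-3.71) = 255.29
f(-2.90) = -156.84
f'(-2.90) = 157.04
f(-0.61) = -4.60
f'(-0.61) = 7.48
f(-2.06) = -58.98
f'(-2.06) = 80.18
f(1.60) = 18.41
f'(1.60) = 42.75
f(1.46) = 12.96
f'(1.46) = 35.28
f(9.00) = 4304.00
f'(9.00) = 1445.17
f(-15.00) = -20530.48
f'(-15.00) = 4091.89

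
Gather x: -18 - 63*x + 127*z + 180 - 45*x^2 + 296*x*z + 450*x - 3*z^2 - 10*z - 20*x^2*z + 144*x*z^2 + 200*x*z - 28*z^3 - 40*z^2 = x^2*(-20*z - 45) + x*(144*z^2 + 496*z + 387) - 28*z^3 - 43*z^2 + 117*z + 162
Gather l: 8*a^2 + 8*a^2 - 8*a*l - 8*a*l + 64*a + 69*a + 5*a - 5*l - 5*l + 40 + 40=16*a^2 + 138*a + l*(-16*a - 10) + 80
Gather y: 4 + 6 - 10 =0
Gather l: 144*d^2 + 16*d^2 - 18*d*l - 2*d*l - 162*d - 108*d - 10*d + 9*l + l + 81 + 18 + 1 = 160*d^2 - 280*d + l*(10 - 20*d) + 100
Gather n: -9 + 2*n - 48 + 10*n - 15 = 12*n - 72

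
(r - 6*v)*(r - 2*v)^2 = r^3 - 10*r^2*v + 28*r*v^2 - 24*v^3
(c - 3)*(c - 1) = c^2 - 4*c + 3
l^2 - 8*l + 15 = (l - 5)*(l - 3)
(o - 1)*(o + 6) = o^2 + 5*o - 6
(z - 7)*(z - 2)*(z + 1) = z^3 - 8*z^2 + 5*z + 14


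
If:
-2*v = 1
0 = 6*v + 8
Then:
No Solution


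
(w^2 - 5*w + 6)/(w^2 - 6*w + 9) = (w - 2)/(w - 3)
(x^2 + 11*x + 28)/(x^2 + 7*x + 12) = (x + 7)/(x + 3)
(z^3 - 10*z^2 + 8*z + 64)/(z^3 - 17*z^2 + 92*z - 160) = (z + 2)/(z - 5)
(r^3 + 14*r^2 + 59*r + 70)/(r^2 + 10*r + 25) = (r^2 + 9*r + 14)/(r + 5)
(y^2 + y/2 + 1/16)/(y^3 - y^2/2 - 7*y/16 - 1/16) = 1/(y - 1)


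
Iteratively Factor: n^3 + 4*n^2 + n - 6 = (n + 3)*(n^2 + n - 2) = (n - 1)*(n + 3)*(n + 2)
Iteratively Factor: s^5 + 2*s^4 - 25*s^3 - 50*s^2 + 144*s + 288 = (s - 3)*(s^4 + 5*s^3 - 10*s^2 - 80*s - 96) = (s - 3)*(s + 2)*(s^3 + 3*s^2 - 16*s - 48) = (s - 3)*(s + 2)*(s + 4)*(s^2 - s - 12) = (s - 3)*(s + 2)*(s + 3)*(s + 4)*(s - 4)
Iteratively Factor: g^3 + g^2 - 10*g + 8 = (g - 1)*(g^2 + 2*g - 8) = (g - 2)*(g - 1)*(g + 4)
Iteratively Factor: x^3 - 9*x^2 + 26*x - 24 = (x - 3)*(x^2 - 6*x + 8) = (x - 3)*(x - 2)*(x - 4)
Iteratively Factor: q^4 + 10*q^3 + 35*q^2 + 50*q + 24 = (q + 4)*(q^3 + 6*q^2 + 11*q + 6) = (q + 1)*(q + 4)*(q^2 + 5*q + 6) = (q + 1)*(q + 2)*(q + 4)*(q + 3)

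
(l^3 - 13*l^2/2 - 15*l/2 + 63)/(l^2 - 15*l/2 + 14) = (l^2 - 3*l - 18)/(l - 4)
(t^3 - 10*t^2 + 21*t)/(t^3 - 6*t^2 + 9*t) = (t - 7)/(t - 3)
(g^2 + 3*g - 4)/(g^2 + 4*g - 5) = (g + 4)/(g + 5)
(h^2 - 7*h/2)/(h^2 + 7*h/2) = (2*h - 7)/(2*h + 7)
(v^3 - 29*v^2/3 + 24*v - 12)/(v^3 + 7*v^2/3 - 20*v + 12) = (v - 6)/(v + 6)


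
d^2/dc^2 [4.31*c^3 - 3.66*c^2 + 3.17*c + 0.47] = 25.86*c - 7.32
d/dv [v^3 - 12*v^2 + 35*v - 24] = 3*v^2 - 24*v + 35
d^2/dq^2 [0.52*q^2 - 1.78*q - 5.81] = 1.04000000000000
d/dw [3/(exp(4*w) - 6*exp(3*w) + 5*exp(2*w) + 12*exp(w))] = 6*(-2*exp(3*w) + 9*exp(2*w) - 5*exp(w) - 6)*exp(-w)/(exp(3*w) - 6*exp(2*w) + 5*exp(w) + 12)^2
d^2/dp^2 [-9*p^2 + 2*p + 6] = -18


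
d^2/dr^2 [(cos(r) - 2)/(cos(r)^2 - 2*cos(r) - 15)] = (9*sin(r)^4*cos(r) - 6*sin(r)^4 + 158*sin(r)^2 + 491*cos(r)/2 + 27*cos(3*r) - cos(5*r)/2 - 16)/(sin(r)^2 + 2*cos(r) + 14)^3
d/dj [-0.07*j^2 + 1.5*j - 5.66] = 1.5 - 0.14*j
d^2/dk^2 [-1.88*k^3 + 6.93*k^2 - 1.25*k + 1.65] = 13.86 - 11.28*k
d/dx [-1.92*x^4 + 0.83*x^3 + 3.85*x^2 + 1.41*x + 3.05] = -7.68*x^3 + 2.49*x^2 + 7.7*x + 1.41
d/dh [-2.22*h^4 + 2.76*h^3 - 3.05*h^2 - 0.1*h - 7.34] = -8.88*h^3 + 8.28*h^2 - 6.1*h - 0.1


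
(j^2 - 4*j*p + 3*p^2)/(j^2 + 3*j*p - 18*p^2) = (j - p)/(j + 6*p)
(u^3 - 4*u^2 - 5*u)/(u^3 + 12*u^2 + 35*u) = (u^2 - 4*u - 5)/(u^2 + 12*u + 35)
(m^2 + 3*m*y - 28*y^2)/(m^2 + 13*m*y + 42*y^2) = (m - 4*y)/(m + 6*y)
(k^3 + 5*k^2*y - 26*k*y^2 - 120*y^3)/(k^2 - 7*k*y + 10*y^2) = (-k^2 - 10*k*y - 24*y^2)/(-k + 2*y)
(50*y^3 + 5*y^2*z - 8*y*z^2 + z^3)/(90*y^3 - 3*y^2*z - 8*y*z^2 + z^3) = (10*y^2 + 3*y*z - z^2)/(18*y^2 + 3*y*z - z^2)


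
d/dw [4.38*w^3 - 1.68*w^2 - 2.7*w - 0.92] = 13.14*w^2 - 3.36*w - 2.7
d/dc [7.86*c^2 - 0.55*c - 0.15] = 15.72*c - 0.55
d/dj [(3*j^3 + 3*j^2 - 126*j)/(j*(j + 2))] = 3*(j^2 + 4*j + 44)/(j^2 + 4*j + 4)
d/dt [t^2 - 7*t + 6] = 2*t - 7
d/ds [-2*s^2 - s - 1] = -4*s - 1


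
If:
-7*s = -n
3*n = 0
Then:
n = 0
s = 0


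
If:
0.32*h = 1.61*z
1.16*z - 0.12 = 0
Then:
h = 0.52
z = 0.10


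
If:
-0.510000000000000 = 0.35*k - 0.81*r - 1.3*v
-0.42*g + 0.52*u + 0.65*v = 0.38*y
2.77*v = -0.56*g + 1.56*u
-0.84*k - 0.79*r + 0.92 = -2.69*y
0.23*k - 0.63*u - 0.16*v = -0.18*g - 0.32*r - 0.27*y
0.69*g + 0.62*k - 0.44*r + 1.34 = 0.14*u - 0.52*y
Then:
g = -0.35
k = -1.09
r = 0.46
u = -0.45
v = -0.18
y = -0.55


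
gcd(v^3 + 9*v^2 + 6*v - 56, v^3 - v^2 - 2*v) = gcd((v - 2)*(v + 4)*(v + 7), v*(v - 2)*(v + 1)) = v - 2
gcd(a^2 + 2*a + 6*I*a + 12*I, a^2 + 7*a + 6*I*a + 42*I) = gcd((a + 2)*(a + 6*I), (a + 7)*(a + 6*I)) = a + 6*I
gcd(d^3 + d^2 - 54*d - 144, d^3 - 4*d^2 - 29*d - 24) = d^2 - 5*d - 24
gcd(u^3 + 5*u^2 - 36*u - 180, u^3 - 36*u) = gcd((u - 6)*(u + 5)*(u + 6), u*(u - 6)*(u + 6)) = u^2 - 36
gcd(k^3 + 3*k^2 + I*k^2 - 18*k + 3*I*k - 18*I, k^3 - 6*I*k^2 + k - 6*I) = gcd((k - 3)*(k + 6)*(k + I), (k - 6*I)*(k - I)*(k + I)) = k + I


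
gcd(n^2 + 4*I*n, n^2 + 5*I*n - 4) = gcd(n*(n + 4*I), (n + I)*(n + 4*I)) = n + 4*I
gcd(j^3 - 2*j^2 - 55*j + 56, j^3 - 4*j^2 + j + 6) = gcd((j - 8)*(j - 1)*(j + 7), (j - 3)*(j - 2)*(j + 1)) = 1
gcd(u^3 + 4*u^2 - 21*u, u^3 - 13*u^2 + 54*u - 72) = u - 3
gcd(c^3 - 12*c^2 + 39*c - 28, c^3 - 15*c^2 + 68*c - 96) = c - 4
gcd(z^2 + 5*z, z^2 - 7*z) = z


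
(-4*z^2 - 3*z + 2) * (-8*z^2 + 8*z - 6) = 32*z^4 - 8*z^3 - 16*z^2 + 34*z - 12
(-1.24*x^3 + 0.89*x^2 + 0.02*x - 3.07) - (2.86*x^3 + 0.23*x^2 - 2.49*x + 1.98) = -4.1*x^3 + 0.66*x^2 + 2.51*x - 5.05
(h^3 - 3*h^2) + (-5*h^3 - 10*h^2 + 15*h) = -4*h^3 - 13*h^2 + 15*h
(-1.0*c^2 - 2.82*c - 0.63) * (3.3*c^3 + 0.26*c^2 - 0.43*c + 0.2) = -3.3*c^5 - 9.566*c^4 - 2.3822*c^3 + 0.8488*c^2 - 0.2931*c - 0.126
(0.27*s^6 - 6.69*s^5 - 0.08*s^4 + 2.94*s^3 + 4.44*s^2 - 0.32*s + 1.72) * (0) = 0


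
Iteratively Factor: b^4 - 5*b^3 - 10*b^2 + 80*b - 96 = (b + 4)*(b^3 - 9*b^2 + 26*b - 24) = (b - 3)*(b + 4)*(b^2 - 6*b + 8) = (b - 4)*(b - 3)*(b + 4)*(b - 2)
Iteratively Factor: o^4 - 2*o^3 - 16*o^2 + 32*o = (o - 4)*(o^3 + 2*o^2 - 8*o) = o*(o - 4)*(o^2 + 2*o - 8) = o*(o - 4)*(o + 4)*(o - 2)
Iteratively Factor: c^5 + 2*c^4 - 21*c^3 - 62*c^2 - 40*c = (c + 2)*(c^4 - 21*c^2 - 20*c) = c*(c + 2)*(c^3 - 21*c - 20) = c*(c - 5)*(c + 2)*(c^2 + 5*c + 4) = c*(c - 5)*(c + 1)*(c + 2)*(c + 4)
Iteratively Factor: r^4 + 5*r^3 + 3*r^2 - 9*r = (r + 3)*(r^3 + 2*r^2 - 3*r) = (r + 3)^2*(r^2 - r) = (r - 1)*(r + 3)^2*(r)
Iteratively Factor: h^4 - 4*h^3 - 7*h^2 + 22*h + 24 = (h + 1)*(h^3 - 5*h^2 - 2*h + 24) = (h + 1)*(h + 2)*(h^2 - 7*h + 12) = (h - 4)*(h + 1)*(h + 2)*(h - 3)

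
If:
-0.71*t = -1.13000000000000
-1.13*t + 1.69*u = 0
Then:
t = 1.59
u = 1.06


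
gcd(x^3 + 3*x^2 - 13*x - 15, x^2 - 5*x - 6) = x + 1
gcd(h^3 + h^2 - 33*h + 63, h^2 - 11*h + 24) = h - 3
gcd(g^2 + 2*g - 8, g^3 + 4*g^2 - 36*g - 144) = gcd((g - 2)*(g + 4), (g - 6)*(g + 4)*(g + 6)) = g + 4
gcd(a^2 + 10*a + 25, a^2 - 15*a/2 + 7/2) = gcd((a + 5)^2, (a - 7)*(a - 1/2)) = 1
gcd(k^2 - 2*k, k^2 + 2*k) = k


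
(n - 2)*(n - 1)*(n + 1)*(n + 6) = n^4 + 4*n^3 - 13*n^2 - 4*n + 12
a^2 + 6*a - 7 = (a - 1)*(a + 7)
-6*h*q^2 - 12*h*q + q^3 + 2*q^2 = q*(-6*h + q)*(q + 2)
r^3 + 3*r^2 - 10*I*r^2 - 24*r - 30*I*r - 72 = (r + 3)*(r - 6*I)*(r - 4*I)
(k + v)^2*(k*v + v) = k^3*v + 2*k^2*v^2 + k^2*v + k*v^3 + 2*k*v^2 + v^3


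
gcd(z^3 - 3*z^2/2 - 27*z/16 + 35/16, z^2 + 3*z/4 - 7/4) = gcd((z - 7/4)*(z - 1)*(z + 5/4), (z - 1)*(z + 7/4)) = z - 1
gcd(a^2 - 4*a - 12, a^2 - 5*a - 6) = a - 6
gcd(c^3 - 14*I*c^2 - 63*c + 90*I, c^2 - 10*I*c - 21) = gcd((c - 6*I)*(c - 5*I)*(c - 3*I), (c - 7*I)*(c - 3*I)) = c - 3*I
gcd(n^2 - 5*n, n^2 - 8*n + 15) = n - 5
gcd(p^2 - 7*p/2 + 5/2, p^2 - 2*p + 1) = p - 1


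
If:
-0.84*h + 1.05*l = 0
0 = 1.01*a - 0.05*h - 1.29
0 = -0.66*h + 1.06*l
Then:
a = 1.28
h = 0.00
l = 0.00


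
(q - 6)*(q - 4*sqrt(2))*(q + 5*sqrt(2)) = q^3 - 6*q^2 + sqrt(2)*q^2 - 40*q - 6*sqrt(2)*q + 240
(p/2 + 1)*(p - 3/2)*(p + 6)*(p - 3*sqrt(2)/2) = p^4/2 - 3*sqrt(2)*p^3/4 + 13*p^3/4 - 39*sqrt(2)*p^2/8 - 9*p + 27*sqrt(2)/2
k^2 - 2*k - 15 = (k - 5)*(k + 3)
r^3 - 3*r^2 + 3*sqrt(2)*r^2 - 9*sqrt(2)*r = r*(r - 3)*(r + 3*sqrt(2))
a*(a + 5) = a^2 + 5*a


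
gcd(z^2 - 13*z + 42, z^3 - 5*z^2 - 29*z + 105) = z - 7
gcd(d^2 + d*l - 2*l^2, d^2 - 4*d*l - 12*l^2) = d + 2*l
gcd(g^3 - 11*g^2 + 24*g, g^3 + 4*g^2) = g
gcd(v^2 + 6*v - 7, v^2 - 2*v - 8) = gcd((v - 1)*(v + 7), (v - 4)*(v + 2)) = 1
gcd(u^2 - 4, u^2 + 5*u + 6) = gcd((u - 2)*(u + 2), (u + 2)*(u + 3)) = u + 2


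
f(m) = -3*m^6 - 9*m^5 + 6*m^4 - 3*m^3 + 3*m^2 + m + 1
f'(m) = -18*m^5 - 45*m^4 + 24*m^3 - 9*m^2 + 6*m + 1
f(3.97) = -19265.87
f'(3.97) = -27544.69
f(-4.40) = -4367.39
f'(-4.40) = 10574.43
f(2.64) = -1909.00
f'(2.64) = -4098.48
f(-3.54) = 209.79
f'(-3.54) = 1742.10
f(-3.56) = 173.90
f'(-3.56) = 1847.38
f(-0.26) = 1.03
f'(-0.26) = -1.77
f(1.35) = -38.15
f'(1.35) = -178.43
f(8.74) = -1762919.77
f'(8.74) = -1165161.42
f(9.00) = -2088332.00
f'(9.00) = -1341305.00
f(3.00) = -3938.00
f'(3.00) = -7433.00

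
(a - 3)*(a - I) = a^2 - 3*a - I*a + 3*I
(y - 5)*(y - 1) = y^2 - 6*y + 5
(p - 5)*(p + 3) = p^2 - 2*p - 15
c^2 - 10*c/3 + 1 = (c - 3)*(c - 1/3)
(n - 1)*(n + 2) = n^2 + n - 2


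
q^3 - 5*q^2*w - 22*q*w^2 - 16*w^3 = (q - 8*w)*(q + w)*(q + 2*w)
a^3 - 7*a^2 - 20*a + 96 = (a - 8)*(a - 3)*(a + 4)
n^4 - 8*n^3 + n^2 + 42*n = n*(n - 7)*(n - 3)*(n + 2)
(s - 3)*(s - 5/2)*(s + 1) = s^3 - 9*s^2/2 + 2*s + 15/2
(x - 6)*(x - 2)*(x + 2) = x^3 - 6*x^2 - 4*x + 24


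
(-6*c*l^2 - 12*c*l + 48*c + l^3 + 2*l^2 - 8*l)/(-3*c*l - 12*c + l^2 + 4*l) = (6*c*l - 12*c - l^2 + 2*l)/(3*c - l)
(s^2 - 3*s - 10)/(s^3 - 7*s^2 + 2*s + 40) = 1/(s - 4)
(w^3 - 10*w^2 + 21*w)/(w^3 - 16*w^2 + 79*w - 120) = w*(w - 7)/(w^2 - 13*w + 40)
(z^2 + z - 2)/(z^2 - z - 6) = (z - 1)/(z - 3)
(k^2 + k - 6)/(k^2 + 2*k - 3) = (k - 2)/(k - 1)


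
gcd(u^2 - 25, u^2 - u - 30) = u + 5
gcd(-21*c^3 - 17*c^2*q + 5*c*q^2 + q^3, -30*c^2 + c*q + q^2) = 1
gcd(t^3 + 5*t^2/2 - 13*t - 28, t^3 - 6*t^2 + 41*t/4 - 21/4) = t - 7/2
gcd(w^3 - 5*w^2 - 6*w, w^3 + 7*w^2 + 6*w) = w^2 + w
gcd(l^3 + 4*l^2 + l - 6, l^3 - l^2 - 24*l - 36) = l^2 + 5*l + 6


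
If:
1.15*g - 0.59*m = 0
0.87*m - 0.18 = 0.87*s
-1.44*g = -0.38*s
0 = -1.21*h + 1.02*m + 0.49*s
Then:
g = -0.11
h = -0.36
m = -0.22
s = -0.43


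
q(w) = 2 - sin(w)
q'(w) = -cos(w)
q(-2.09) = 2.87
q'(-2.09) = 0.50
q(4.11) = 2.82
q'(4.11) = 0.57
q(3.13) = 1.99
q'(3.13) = 1.00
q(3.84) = 2.64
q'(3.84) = 0.77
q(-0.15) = 2.15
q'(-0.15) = -0.99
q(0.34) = 1.67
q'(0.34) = -0.94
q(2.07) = 1.12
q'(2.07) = 0.48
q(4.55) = 2.99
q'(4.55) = 0.16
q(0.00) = 2.00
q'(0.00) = -1.00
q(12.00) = 2.54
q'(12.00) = -0.84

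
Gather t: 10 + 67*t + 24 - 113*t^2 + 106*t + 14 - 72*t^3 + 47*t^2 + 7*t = -72*t^3 - 66*t^2 + 180*t + 48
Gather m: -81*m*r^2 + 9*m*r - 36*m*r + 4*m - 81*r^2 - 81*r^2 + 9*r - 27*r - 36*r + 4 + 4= m*(-81*r^2 - 27*r + 4) - 162*r^2 - 54*r + 8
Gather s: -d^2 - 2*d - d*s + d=-d^2 - d*s - d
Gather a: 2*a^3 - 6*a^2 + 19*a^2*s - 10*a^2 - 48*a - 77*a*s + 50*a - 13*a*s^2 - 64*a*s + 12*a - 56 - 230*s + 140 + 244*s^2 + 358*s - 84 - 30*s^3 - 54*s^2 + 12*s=2*a^3 + a^2*(19*s - 16) + a*(-13*s^2 - 141*s + 14) - 30*s^3 + 190*s^2 + 140*s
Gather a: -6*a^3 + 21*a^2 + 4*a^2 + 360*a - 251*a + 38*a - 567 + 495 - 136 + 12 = -6*a^3 + 25*a^2 + 147*a - 196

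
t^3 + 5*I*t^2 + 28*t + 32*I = (t - 4*I)*(t + I)*(t + 8*I)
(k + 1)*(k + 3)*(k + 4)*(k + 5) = k^4 + 13*k^3 + 59*k^2 + 107*k + 60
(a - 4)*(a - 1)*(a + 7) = a^3 + 2*a^2 - 31*a + 28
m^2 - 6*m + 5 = (m - 5)*(m - 1)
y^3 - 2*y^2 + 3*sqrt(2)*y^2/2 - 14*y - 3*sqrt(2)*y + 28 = (y - 2)*(y - 2*sqrt(2))*(y + 7*sqrt(2)/2)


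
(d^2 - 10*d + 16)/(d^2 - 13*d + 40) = (d - 2)/(d - 5)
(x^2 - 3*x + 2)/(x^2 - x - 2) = (x - 1)/(x + 1)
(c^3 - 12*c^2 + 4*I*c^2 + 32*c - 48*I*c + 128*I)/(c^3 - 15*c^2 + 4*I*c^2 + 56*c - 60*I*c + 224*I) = (c - 4)/(c - 7)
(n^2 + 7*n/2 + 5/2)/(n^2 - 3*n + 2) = (2*n^2 + 7*n + 5)/(2*(n^2 - 3*n + 2))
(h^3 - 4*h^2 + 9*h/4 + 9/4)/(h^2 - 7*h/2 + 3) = (2*h^2 - 5*h - 3)/(2*(h - 2))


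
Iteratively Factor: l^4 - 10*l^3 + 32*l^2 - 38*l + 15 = (l - 1)*(l^3 - 9*l^2 + 23*l - 15) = (l - 3)*(l - 1)*(l^2 - 6*l + 5) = (l - 3)*(l - 1)^2*(l - 5)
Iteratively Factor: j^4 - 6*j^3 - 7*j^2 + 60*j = (j - 5)*(j^3 - j^2 - 12*j) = j*(j - 5)*(j^2 - j - 12) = j*(j - 5)*(j + 3)*(j - 4)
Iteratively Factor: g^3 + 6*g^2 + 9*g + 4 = (g + 1)*(g^2 + 5*g + 4) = (g + 1)*(g + 4)*(g + 1)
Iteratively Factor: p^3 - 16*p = (p - 4)*(p^2 + 4*p) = (p - 4)*(p + 4)*(p)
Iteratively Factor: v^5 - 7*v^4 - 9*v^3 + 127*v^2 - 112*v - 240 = (v + 1)*(v^4 - 8*v^3 - v^2 + 128*v - 240) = (v + 1)*(v + 4)*(v^3 - 12*v^2 + 47*v - 60) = (v - 4)*(v + 1)*(v + 4)*(v^2 - 8*v + 15) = (v - 5)*(v - 4)*(v + 1)*(v + 4)*(v - 3)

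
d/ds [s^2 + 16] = 2*s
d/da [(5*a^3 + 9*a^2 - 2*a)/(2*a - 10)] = (5*a^3 - 33*a^2 - 45*a + 5)/(a^2 - 10*a + 25)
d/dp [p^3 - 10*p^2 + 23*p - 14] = 3*p^2 - 20*p + 23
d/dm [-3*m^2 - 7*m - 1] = -6*m - 7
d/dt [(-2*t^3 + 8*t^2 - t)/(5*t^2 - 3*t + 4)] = (-10*t^4 + 12*t^3 - 43*t^2 + 64*t - 4)/(25*t^4 - 30*t^3 + 49*t^2 - 24*t + 16)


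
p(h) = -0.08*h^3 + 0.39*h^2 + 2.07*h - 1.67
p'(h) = -0.24*h^2 + 0.78*h + 2.07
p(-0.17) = -2.01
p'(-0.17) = 1.93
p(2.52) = 4.74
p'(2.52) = 2.51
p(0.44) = -0.69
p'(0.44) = 2.37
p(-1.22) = -3.47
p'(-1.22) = 0.76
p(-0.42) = -2.46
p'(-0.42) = 1.70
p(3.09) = 6.09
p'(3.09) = 2.19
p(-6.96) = 29.79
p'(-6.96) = -14.98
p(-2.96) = -2.31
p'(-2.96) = -2.34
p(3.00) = 5.89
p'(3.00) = 2.25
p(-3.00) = -2.21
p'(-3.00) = -2.43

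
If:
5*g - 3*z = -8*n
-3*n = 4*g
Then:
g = -9*z/17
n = 12*z/17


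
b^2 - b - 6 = (b - 3)*(b + 2)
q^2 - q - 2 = (q - 2)*(q + 1)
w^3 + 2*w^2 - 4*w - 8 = (w - 2)*(w + 2)^2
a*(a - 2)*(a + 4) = a^3 + 2*a^2 - 8*a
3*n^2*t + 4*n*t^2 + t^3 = t*(n + t)*(3*n + t)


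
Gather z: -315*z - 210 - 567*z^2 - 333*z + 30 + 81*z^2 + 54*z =-486*z^2 - 594*z - 180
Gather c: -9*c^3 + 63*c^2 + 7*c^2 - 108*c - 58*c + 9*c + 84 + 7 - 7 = -9*c^3 + 70*c^2 - 157*c + 84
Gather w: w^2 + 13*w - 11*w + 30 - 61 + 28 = w^2 + 2*w - 3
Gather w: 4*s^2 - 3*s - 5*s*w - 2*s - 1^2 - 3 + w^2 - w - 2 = 4*s^2 - 5*s + w^2 + w*(-5*s - 1) - 6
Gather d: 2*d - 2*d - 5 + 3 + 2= 0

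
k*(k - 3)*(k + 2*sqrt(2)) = k^3 - 3*k^2 + 2*sqrt(2)*k^2 - 6*sqrt(2)*k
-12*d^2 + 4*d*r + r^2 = (-2*d + r)*(6*d + r)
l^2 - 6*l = l*(l - 6)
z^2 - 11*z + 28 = (z - 7)*(z - 4)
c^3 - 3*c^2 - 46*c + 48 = (c - 8)*(c - 1)*(c + 6)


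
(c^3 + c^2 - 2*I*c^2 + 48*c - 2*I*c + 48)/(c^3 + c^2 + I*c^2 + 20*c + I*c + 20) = (c^2 - 2*I*c + 48)/(c^2 + I*c + 20)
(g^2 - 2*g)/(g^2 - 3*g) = (g - 2)/(g - 3)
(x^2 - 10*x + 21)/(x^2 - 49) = (x - 3)/(x + 7)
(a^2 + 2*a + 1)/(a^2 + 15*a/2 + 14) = 2*(a^2 + 2*a + 1)/(2*a^2 + 15*a + 28)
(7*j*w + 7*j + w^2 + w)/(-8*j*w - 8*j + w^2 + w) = (7*j + w)/(-8*j + w)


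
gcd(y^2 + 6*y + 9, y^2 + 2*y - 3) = y + 3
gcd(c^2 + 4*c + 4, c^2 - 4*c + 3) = 1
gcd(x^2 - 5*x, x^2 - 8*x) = x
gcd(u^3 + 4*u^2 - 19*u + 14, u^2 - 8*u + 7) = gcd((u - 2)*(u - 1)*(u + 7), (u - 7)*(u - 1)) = u - 1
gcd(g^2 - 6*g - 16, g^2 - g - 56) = g - 8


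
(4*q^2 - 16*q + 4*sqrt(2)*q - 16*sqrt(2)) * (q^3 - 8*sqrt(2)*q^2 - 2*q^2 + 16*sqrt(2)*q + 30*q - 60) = 4*q^5 - 28*sqrt(2)*q^4 - 24*q^4 + 88*q^3 + 168*sqrt(2)*q^3 - 336*q^2 - 104*sqrt(2)*q^2 - 720*sqrt(2)*q + 448*q + 960*sqrt(2)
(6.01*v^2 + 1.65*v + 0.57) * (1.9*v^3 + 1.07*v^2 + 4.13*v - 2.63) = 11.419*v^5 + 9.5657*v^4 + 27.6698*v^3 - 8.3819*v^2 - 1.9854*v - 1.4991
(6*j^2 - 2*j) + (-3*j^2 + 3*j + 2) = 3*j^2 + j + 2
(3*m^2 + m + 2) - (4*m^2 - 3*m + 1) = -m^2 + 4*m + 1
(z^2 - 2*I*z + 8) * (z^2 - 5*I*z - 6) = z^4 - 7*I*z^3 - 8*z^2 - 28*I*z - 48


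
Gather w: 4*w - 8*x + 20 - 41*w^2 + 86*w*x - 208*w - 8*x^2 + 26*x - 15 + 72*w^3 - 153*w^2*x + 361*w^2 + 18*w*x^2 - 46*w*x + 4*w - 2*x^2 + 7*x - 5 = 72*w^3 + w^2*(320 - 153*x) + w*(18*x^2 + 40*x - 200) - 10*x^2 + 25*x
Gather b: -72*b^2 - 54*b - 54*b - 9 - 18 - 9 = -72*b^2 - 108*b - 36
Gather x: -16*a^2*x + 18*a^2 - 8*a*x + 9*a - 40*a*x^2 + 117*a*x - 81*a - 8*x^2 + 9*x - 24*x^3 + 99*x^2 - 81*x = 18*a^2 - 72*a - 24*x^3 + x^2*(91 - 40*a) + x*(-16*a^2 + 109*a - 72)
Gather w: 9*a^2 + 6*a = 9*a^2 + 6*a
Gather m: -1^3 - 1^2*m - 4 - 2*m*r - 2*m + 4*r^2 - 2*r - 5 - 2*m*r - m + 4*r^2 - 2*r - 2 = m*(-4*r - 4) + 8*r^2 - 4*r - 12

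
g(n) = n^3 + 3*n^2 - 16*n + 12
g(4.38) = 83.50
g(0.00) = 12.00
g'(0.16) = -14.96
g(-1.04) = 30.76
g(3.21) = 24.63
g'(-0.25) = -17.31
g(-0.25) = 16.17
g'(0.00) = -16.00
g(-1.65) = 42.08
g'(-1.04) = -19.00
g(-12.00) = -1092.00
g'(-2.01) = -15.94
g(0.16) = 9.52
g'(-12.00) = 344.00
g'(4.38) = 67.83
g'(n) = 3*n^2 + 6*n - 16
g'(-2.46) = -12.61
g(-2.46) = 54.63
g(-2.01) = 48.16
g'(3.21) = 34.17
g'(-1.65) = -17.73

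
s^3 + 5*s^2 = s^2*(s + 5)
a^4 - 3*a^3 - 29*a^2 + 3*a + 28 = (a - 7)*(a - 1)*(a + 1)*(a + 4)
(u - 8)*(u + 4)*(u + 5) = u^3 + u^2 - 52*u - 160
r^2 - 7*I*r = r*(r - 7*I)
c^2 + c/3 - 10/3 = (c - 5/3)*(c + 2)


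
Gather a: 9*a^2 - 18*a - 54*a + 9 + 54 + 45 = 9*a^2 - 72*a + 108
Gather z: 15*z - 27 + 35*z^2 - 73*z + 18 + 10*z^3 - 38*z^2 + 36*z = 10*z^3 - 3*z^2 - 22*z - 9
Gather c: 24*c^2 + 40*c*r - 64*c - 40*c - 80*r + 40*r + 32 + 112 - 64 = 24*c^2 + c*(40*r - 104) - 40*r + 80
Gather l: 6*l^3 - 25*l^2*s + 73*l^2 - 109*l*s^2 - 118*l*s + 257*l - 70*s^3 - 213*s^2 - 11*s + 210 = 6*l^3 + l^2*(73 - 25*s) + l*(-109*s^2 - 118*s + 257) - 70*s^3 - 213*s^2 - 11*s + 210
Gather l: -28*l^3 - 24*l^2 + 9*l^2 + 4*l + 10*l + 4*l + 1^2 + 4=-28*l^3 - 15*l^2 + 18*l + 5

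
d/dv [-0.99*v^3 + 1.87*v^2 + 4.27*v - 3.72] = -2.97*v^2 + 3.74*v + 4.27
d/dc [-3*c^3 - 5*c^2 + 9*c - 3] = -9*c^2 - 10*c + 9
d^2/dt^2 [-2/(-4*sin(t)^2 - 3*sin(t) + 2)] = 2*(-64*sin(t)^4 - 36*sin(t)^3 + 55*sin(t)^2 + 66*sin(t) + 34)/(3*sin(t) - 2*cos(2*t))^3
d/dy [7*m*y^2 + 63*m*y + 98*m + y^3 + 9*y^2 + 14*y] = 14*m*y + 63*m + 3*y^2 + 18*y + 14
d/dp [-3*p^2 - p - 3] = -6*p - 1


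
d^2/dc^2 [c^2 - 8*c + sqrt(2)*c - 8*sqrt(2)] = 2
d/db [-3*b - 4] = -3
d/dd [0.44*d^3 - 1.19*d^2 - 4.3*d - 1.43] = 1.32*d^2 - 2.38*d - 4.3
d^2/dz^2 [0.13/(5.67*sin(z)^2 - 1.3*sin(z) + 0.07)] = (-16.717428*sin(z)^4 + 2.87469*sin(z)^3 + 25.06283*sin(z)^2 - 5.76121*sin(z) + 0.336206)/(5.67*sin(z)^2 - 1.3*sin(z) + 0.07)^3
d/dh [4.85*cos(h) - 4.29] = -4.85*sin(h)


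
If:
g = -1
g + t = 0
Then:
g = -1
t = 1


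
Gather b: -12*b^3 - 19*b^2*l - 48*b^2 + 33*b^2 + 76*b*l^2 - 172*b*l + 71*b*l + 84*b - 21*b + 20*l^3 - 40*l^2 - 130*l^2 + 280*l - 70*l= -12*b^3 + b^2*(-19*l - 15) + b*(76*l^2 - 101*l + 63) + 20*l^3 - 170*l^2 + 210*l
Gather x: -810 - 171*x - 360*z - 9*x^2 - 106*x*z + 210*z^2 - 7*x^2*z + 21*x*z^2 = x^2*(-7*z - 9) + x*(21*z^2 - 106*z - 171) + 210*z^2 - 360*z - 810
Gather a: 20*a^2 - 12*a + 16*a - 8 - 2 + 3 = 20*a^2 + 4*a - 7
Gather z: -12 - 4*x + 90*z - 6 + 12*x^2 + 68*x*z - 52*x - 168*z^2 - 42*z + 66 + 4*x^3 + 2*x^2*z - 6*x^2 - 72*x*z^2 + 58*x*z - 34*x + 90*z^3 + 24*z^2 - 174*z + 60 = 4*x^3 + 6*x^2 - 90*x + 90*z^3 + z^2*(-72*x - 144) + z*(2*x^2 + 126*x - 126) + 108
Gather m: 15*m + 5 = 15*m + 5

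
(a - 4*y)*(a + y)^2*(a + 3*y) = a^4 + a^3*y - 13*a^2*y^2 - 25*a*y^3 - 12*y^4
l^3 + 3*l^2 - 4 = (l - 1)*(l + 2)^2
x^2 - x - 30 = (x - 6)*(x + 5)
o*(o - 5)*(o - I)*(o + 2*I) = o^4 - 5*o^3 + I*o^3 + 2*o^2 - 5*I*o^2 - 10*o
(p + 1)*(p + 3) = p^2 + 4*p + 3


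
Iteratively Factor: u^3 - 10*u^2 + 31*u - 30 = (u - 3)*(u^2 - 7*u + 10) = (u - 3)*(u - 2)*(u - 5)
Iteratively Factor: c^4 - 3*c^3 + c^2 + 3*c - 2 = (c - 2)*(c^3 - c^2 - c + 1) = (c - 2)*(c - 1)*(c^2 - 1) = (c - 2)*(c - 1)^2*(c + 1)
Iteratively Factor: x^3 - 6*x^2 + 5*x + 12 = (x - 3)*(x^2 - 3*x - 4) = (x - 3)*(x + 1)*(x - 4)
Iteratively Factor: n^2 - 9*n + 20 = (n - 4)*(n - 5)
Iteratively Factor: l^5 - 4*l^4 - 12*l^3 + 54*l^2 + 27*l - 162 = (l - 3)*(l^4 - l^3 - 15*l^2 + 9*l + 54) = (l - 3)*(l + 3)*(l^3 - 4*l^2 - 3*l + 18) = (l - 3)^2*(l + 3)*(l^2 - l - 6) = (l - 3)^3*(l + 3)*(l + 2)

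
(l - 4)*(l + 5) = l^2 + l - 20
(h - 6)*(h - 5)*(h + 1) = h^3 - 10*h^2 + 19*h + 30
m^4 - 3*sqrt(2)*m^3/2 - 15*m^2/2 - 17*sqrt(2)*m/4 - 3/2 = (m - 3*sqrt(2))*(m + sqrt(2)/2)^3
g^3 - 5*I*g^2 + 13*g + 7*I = (g - 7*I)*(g + I)^2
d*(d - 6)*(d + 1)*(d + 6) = d^4 + d^3 - 36*d^2 - 36*d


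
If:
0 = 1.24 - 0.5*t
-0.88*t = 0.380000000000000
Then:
No Solution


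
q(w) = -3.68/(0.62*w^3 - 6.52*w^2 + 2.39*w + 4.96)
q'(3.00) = -0.08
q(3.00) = 0.12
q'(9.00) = 0.05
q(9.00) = 0.07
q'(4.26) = -0.02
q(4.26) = 0.07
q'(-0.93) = 5.13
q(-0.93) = 1.08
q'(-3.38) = 0.02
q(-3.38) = 0.04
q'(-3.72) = 0.02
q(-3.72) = 0.03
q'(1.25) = -38.24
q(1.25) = 3.58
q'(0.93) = -7.17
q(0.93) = -1.80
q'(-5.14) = 0.01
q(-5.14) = 0.01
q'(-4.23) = 0.01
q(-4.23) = 0.02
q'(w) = -3.68*(-1.86*w^2 + 13.04*w - 2.39)/(0.62*w^3 - 6.52*w^2 + 2.39*w + 4.96)^2 = (6.8448*w^2 - 47.9872*w + 8.7952)/(0.62*w^3 - 6.52*w^2 + 2.39*w + 4.96)^2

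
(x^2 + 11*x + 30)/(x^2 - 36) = (x + 5)/(x - 6)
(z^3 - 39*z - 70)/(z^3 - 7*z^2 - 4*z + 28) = (z + 5)/(z - 2)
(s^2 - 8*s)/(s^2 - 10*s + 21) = s*(s - 8)/(s^2 - 10*s + 21)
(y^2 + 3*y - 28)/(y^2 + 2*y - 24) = (y + 7)/(y + 6)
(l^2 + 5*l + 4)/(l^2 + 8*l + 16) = (l + 1)/(l + 4)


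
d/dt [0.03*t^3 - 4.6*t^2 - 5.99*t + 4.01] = 0.09*t^2 - 9.2*t - 5.99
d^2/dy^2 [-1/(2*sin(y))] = (sin(y)^2 - 2)/(2*sin(y)^3)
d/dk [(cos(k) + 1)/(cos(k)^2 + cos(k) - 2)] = (cos(k)^2 + 2*cos(k) + 3)*sin(k)/(cos(k)^2 + cos(k) - 2)^2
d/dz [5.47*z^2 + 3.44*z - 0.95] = 10.94*z + 3.44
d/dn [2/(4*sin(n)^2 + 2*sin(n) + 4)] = -(4*sin(n) + 1)*cos(n)/(sin(n) - cos(2*n) + 3)^2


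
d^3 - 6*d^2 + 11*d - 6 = (d - 3)*(d - 2)*(d - 1)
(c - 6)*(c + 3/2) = c^2 - 9*c/2 - 9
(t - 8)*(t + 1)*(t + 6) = t^3 - t^2 - 50*t - 48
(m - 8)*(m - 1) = m^2 - 9*m + 8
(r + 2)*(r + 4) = r^2 + 6*r + 8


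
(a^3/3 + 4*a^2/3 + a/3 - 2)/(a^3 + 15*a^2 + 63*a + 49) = (a^3 + 4*a^2 + a - 6)/(3*(a^3 + 15*a^2 + 63*a + 49))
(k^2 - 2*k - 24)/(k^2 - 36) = (k + 4)/(k + 6)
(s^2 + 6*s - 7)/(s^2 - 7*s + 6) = (s + 7)/(s - 6)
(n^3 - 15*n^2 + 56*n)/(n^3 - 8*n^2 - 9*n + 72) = n*(n - 7)/(n^2 - 9)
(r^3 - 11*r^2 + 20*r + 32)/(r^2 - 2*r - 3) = (r^2 - 12*r + 32)/(r - 3)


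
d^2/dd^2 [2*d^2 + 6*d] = 4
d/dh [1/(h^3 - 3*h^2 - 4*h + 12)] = (-3*h^2 + 6*h + 4)/(h^3 - 3*h^2 - 4*h + 12)^2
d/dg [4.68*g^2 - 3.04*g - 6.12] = 9.36*g - 3.04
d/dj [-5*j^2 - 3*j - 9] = -10*j - 3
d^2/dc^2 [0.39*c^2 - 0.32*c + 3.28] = 0.780000000000000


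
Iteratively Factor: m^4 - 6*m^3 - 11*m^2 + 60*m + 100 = (m - 5)*(m^3 - m^2 - 16*m - 20) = (m - 5)^2*(m^2 + 4*m + 4) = (m - 5)^2*(m + 2)*(m + 2)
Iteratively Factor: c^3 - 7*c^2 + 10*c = (c - 2)*(c^2 - 5*c) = c*(c - 2)*(c - 5)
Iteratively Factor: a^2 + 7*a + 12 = (a + 4)*(a + 3)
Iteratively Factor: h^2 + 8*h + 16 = (h + 4)*(h + 4)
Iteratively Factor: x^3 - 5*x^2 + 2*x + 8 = (x - 2)*(x^2 - 3*x - 4) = (x - 2)*(x + 1)*(x - 4)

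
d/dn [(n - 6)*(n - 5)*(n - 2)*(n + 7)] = 4*n^3 - 18*n^2 - 78*n + 304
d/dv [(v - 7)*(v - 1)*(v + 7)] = 3*v^2 - 2*v - 49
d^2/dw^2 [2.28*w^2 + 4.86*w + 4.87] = 4.56000000000000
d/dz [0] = 0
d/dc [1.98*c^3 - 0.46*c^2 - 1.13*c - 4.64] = 5.94*c^2 - 0.92*c - 1.13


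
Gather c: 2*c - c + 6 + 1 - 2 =c + 5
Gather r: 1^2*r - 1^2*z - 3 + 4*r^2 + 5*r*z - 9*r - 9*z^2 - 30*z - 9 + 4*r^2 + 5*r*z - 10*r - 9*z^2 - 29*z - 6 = 8*r^2 + r*(10*z - 18) - 18*z^2 - 60*z - 18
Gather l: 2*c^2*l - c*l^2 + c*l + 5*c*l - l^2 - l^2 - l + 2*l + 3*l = l^2*(-c - 2) + l*(2*c^2 + 6*c + 4)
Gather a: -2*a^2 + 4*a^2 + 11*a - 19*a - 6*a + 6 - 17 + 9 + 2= 2*a^2 - 14*a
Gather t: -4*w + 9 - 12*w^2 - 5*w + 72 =-12*w^2 - 9*w + 81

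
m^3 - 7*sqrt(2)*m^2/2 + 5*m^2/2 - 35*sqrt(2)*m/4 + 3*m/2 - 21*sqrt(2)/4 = (m + 1)*(m + 3/2)*(m - 7*sqrt(2)/2)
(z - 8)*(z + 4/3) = z^2 - 20*z/3 - 32/3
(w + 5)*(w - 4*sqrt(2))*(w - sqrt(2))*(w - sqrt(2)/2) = w^4 - 11*sqrt(2)*w^3/2 + 5*w^3 - 55*sqrt(2)*w^2/2 + 13*w^2 - 4*sqrt(2)*w + 65*w - 20*sqrt(2)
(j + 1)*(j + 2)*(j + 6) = j^3 + 9*j^2 + 20*j + 12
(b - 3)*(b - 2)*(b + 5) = b^3 - 19*b + 30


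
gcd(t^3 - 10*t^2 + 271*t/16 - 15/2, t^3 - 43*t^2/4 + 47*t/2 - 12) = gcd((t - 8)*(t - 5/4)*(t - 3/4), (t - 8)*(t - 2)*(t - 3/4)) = t^2 - 35*t/4 + 6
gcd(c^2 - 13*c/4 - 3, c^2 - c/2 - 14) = c - 4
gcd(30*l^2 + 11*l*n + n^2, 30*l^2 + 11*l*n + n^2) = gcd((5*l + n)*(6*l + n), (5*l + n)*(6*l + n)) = 30*l^2 + 11*l*n + n^2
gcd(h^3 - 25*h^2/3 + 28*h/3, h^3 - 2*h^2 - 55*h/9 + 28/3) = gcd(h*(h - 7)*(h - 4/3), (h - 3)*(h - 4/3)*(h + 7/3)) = h - 4/3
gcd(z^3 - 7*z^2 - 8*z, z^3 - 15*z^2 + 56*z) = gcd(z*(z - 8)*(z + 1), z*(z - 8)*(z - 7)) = z^2 - 8*z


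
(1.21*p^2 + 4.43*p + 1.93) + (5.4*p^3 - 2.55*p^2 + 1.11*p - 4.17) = 5.4*p^3 - 1.34*p^2 + 5.54*p - 2.24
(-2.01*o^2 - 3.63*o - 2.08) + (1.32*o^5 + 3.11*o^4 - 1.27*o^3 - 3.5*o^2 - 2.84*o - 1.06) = 1.32*o^5 + 3.11*o^4 - 1.27*o^3 - 5.51*o^2 - 6.47*o - 3.14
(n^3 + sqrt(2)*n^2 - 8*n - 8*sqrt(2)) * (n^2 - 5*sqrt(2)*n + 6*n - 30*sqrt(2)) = n^5 - 4*sqrt(2)*n^4 + 6*n^4 - 24*sqrt(2)*n^3 - 18*n^3 - 108*n^2 + 32*sqrt(2)*n^2 + 80*n + 192*sqrt(2)*n + 480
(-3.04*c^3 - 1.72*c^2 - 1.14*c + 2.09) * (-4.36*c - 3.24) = 13.2544*c^4 + 17.3488*c^3 + 10.5432*c^2 - 5.4188*c - 6.7716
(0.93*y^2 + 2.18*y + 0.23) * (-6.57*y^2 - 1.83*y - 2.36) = -6.1101*y^4 - 16.0245*y^3 - 7.6953*y^2 - 5.5657*y - 0.5428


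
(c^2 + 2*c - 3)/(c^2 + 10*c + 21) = (c - 1)/(c + 7)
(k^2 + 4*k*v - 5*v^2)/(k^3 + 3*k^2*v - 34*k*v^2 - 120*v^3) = (-k + v)/(-k^2 + 2*k*v + 24*v^2)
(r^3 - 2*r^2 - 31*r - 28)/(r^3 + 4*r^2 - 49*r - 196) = (r + 1)/(r + 7)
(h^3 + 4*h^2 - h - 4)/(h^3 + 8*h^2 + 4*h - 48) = (h^2 - 1)/(h^2 + 4*h - 12)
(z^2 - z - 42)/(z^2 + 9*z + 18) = (z - 7)/(z + 3)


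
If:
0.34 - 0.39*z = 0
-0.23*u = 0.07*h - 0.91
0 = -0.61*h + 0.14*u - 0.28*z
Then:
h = 0.47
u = 3.81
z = 0.87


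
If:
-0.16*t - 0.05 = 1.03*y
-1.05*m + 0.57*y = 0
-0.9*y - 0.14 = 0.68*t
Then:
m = -0.01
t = -0.18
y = -0.02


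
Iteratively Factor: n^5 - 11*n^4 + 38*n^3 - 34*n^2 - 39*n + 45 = (n - 1)*(n^4 - 10*n^3 + 28*n^2 - 6*n - 45) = (n - 3)*(n - 1)*(n^3 - 7*n^2 + 7*n + 15) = (n - 3)*(n - 1)*(n + 1)*(n^2 - 8*n + 15) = (n - 5)*(n - 3)*(n - 1)*(n + 1)*(n - 3)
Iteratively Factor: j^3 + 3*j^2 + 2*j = (j + 2)*(j^2 + j) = (j + 1)*(j + 2)*(j)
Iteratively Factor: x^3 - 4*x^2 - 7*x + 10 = (x - 1)*(x^2 - 3*x - 10) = (x - 5)*(x - 1)*(x + 2)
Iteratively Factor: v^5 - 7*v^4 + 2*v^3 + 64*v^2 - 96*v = (v - 4)*(v^4 - 3*v^3 - 10*v^2 + 24*v) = v*(v - 4)*(v^3 - 3*v^2 - 10*v + 24) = v*(v - 4)*(v + 3)*(v^2 - 6*v + 8) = v*(v - 4)*(v - 2)*(v + 3)*(v - 4)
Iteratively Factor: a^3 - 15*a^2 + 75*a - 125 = (a - 5)*(a^2 - 10*a + 25) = (a - 5)^2*(a - 5)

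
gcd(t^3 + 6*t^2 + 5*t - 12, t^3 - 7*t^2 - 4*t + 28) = 1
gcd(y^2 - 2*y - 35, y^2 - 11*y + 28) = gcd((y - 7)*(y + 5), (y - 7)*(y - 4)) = y - 7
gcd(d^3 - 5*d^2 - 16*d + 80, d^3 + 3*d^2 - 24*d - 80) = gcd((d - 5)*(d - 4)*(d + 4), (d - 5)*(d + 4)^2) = d^2 - d - 20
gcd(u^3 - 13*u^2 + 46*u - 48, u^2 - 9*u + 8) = u - 8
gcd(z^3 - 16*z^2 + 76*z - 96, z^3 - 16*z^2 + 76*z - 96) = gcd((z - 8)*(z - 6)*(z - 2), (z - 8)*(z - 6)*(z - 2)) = z^3 - 16*z^2 + 76*z - 96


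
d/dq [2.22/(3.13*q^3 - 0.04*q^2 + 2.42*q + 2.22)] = (-20.8458*q^2 + 0.1776*q - 5.3724)/(3.13*q^3 - 0.04*q^2 + 2.42*q + 2.22)^2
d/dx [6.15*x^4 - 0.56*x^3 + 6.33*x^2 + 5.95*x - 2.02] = 24.6*x^3 - 1.68*x^2 + 12.66*x + 5.95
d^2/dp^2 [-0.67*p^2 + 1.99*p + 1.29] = -1.34000000000000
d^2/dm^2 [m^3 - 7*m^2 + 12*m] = 6*m - 14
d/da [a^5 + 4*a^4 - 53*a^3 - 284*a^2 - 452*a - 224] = 5*a^4 + 16*a^3 - 159*a^2 - 568*a - 452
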